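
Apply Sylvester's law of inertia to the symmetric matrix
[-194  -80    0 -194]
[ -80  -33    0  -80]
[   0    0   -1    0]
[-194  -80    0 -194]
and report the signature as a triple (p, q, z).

Answer: (0, 3, 1)

Derivation:
step 0: pivot -194 → sign −
step 1: pivot -1/97 → sign −
step 2: pivot -1 → sign −
step 3: row/col 3 already zero → sign 0
signature = (0, 3, 1)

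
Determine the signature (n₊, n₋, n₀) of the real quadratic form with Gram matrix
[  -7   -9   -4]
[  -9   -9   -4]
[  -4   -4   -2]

Answer: (1, 2, 0)

Derivation:
step 0: pivot -7 → sign −
step 1: pivot 18/7 → sign +
step 2: pivot -2/9 → sign −
signature = (1, 2, 0)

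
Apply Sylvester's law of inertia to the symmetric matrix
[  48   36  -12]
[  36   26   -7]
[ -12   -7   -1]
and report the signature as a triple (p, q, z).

Answer: (1, 1, 1)

Derivation:
step 0: pivot 48 → sign +
step 1: pivot -1 → sign −
step 2: row/col 2 already zero → sign 0
signature = (1, 1, 1)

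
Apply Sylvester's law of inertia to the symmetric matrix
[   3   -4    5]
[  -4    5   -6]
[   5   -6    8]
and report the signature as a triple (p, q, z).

Answer: (2, 1, 0)

Derivation:
step 0: pivot 3 → sign +
step 1: pivot -1/3 → sign −
step 2: pivot 1 → sign +
signature = (2, 1, 0)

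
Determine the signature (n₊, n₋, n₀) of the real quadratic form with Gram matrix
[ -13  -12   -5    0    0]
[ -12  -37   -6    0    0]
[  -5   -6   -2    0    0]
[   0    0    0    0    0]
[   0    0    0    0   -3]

Answer: (0, 4, 1)

Derivation:
step 0: pivot -13 → sign −
step 1: pivot -337/13 → sign −
step 2: pivot -1/337 → sign −
step 3: pivot -3 → sign −
step 4: row/col 4 already zero → sign 0
signature = (0, 4, 1)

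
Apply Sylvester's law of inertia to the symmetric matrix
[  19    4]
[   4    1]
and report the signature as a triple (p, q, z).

step 0: pivot 19 → sign +
step 1: pivot 3/19 → sign +
signature = (2, 0, 0)

Answer: (2, 0, 0)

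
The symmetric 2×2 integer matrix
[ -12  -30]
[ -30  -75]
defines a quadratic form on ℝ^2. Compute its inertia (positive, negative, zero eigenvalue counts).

step 0: pivot -12 → sign −
step 1: row/col 1 already zero → sign 0
signature = (0, 1, 1)

Answer: (0, 1, 1)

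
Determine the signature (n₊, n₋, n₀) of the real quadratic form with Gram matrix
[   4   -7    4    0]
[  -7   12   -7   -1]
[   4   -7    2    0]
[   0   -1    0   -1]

Answer: (2, 2, 0)

Derivation:
step 0: pivot 4 → sign +
step 1: pivot -1/4 → sign −
step 2: pivot -2 → sign −
step 3: pivot 3 → sign +
signature = (2, 2, 0)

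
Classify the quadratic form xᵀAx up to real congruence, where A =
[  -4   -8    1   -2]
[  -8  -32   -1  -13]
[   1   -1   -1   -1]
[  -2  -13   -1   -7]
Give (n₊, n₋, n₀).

Answer: (0, 4, 0)

Derivation:
step 0: pivot -4 → sign −
step 1: pivot -16 → sign −
step 2: pivot -3/16 → sign −
step 3: pivot -3/4 → sign −
signature = (0, 4, 0)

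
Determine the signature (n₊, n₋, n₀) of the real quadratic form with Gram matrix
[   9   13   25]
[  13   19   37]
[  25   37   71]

step 0: pivot 9 → sign +
step 1: pivot 2/9 → sign +
step 2: pivot -2 → sign −
signature = (2, 1, 0)

Answer: (2, 1, 0)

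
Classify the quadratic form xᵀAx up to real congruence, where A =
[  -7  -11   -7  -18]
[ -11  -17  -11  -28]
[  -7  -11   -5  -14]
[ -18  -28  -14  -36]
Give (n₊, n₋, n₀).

step 0: pivot -7 → sign −
step 1: pivot 2/7 → sign +
step 2: pivot 2 → sign +
step 3: pivot 2 → sign +
signature = (3, 1, 0)

Answer: (3, 1, 0)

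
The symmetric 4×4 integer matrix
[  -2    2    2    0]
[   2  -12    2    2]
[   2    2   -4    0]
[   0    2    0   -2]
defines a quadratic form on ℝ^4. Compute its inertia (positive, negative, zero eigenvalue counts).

Answer: (0, 3, 1)

Derivation:
step 0: pivot -2 → sign −
step 1: pivot -10 → sign −
step 2: pivot -2/5 → sign −
step 3: row/col 3 already zero → sign 0
signature = (0, 3, 1)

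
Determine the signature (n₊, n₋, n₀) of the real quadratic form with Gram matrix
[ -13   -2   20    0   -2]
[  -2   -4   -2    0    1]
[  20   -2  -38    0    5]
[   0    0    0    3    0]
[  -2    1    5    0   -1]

step 0: pivot -13 → sign −
step 1: pivot -48/13 → sign −
step 2: pivot -1/4 → sign −
step 3: pivot 3 → sign +
step 4: pivot -1/6 → sign −
signature = (1, 4, 0)

Answer: (1, 4, 0)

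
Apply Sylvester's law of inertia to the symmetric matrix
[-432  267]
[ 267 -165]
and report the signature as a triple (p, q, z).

Answer: (1, 1, 0)

Derivation:
step 0: pivot -432 → sign −
step 1: pivot 1/48 → sign +
signature = (1, 1, 0)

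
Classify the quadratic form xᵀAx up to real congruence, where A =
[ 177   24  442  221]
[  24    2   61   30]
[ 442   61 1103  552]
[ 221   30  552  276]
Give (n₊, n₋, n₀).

Answer: (2, 2, 0)

Derivation:
step 0: pivot 177 → sign +
step 1: pivot -74/59 → sign −
step 2: pivot 35/222 → sign +
step 3: pivot -3/35 → sign −
signature = (2, 2, 0)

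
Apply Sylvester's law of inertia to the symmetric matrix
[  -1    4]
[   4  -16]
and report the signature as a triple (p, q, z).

step 0: pivot -1 → sign −
step 1: row/col 1 already zero → sign 0
signature = (0, 1, 1)

Answer: (0, 1, 1)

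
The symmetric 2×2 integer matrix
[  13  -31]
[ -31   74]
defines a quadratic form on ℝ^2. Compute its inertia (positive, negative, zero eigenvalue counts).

Answer: (2, 0, 0)

Derivation:
step 0: pivot 13 → sign +
step 1: pivot 1/13 → sign +
signature = (2, 0, 0)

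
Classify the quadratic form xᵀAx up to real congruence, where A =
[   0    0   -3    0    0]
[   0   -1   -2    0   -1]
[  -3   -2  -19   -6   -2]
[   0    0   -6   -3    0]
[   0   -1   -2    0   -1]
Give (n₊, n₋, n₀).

Answer: (1, 3, 1)

Derivation:
step 0: pivot -1 → sign −
step 1: pivot -15 → sign −
step 2: pivot 3/5 → sign +
step 3: pivot -3 → sign −
step 4: row/col 4 already zero → sign 0
signature = (1, 3, 1)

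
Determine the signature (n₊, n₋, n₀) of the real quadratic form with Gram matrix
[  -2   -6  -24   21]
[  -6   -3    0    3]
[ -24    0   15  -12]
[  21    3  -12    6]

step 0: pivot -2 → sign −
step 1: pivot 15 → sign +
step 2: pivot -213/5 → sign −
step 3: pivot 3/142 → sign +
signature = (2, 2, 0)

Answer: (2, 2, 0)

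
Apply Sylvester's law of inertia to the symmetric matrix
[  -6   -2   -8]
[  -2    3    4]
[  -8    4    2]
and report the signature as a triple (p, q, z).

Answer: (2, 1, 0)

Derivation:
step 0: pivot -6 → sign −
step 1: pivot 11/3 → sign +
step 2: pivot 6/11 → sign +
signature = (2, 1, 0)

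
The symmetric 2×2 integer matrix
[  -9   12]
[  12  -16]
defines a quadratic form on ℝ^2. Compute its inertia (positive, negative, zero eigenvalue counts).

step 0: pivot -9 → sign −
step 1: row/col 1 already zero → sign 0
signature = (0, 1, 1)

Answer: (0, 1, 1)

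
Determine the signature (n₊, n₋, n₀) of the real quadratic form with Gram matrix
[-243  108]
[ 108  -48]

step 0: pivot -243 → sign −
step 1: row/col 1 already zero → sign 0
signature = (0, 1, 1)

Answer: (0, 1, 1)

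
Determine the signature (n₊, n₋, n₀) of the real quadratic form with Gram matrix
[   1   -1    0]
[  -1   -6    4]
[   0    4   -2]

step 0: pivot 1 → sign +
step 1: pivot -7 → sign −
step 2: pivot 2/7 → sign +
signature = (2, 1, 0)

Answer: (2, 1, 0)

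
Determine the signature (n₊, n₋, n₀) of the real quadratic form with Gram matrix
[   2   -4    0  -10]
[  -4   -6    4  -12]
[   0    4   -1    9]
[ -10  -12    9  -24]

Answer: (2, 2, 0)

Derivation:
step 0: pivot 2 → sign +
step 1: pivot -14 → sign −
step 2: pivot 1/7 → sign +
step 3: pivot -1 → sign −
signature = (2, 2, 0)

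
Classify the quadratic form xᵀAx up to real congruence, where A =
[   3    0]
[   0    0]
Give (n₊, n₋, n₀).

step 0: pivot 3 → sign +
step 1: row/col 1 already zero → sign 0
signature = (1, 0, 1)

Answer: (1, 0, 1)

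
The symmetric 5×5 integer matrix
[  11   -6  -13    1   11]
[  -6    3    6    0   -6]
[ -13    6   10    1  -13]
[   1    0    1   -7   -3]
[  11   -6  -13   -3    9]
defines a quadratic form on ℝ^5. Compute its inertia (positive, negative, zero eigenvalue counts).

Answer: (2, 3, 0)

Derivation:
step 0: pivot 11 → sign +
step 1: pivot -3/11 → sign −
step 2: pivot -1 → sign −
step 3: pivot -6 → sign −
step 4: pivot 2/3 → sign +
signature = (2, 3, 0)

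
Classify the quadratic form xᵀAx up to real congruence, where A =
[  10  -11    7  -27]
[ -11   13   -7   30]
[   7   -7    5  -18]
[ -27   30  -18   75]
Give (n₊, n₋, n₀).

Answer: (3, 1, 0)

Derivation:
step 0: pivot 10 → sign +
step 1: pivot 9/10 → sign +
step 2: pivot -4/9 → sign −
step 3: pivot 3 → sign +
signature = (3, 1, 0)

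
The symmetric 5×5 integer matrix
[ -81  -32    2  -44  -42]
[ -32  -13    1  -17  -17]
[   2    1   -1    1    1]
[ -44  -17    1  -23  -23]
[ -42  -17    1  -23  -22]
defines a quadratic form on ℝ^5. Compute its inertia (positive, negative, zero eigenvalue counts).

Answer: (1, 3, 1)

Derivation:
step 0: pivot -81 → sign −
step 1: pivot -29/81 → sign −
step 2: pivot -24/29 → sign −
step 3: pivot 4/3 → sign +
step 4: row/col 4 already zero → sign 0
signature = (1, 3, 1)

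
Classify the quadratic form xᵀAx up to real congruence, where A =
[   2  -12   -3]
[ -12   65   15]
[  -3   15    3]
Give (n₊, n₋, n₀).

step 0: pivot 2 → sign +
step 1: pivot -7 → sign −
step 2: pivot -3/14 → sign −
signature = (1, 2, 0)

Answer: (1, 2, 0)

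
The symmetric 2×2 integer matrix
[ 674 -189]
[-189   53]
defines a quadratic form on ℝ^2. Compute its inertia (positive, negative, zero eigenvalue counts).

Answer: (2, 0, 0)

Derivation:
step 0: pivot 674 → sign +
step 1: pivot 1/674 → sign +
signature = (2, 0, 0)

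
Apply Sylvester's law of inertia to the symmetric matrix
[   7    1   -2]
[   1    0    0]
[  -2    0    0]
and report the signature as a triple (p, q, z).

step 0: pivot 7 → sign +
step 1: pivot -1/7 → sign −
step 2: row/col 2 already zero → sign 0
signature = (1, 1, 1)

Answer: (1, 1, 1)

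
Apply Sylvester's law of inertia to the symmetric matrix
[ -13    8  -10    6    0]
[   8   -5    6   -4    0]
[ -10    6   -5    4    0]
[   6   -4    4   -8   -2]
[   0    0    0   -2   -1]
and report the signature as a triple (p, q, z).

step 0: pivot -13 → sign −
step 1: pivot -1/13 → sign −
step 2: pivot 3 → sign +
step 3: pivot -4 → sign −
step 4: row/col 4 already zero → sign 0
signature = (1, 3, 1)

Answer: (1, 3, 1)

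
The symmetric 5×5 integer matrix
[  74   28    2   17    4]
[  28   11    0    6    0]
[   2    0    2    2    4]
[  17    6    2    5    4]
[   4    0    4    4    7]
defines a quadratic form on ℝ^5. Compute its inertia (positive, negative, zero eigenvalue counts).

Answer: (3, 2, 0)

Derivation:
step 0: pivot 74 → sign +
step 1: pivot 15/37 → sign +
step 2: pivot 8/15 → sign +
step 3: pivot -3/8 → sign −
step 4: pivot -1 → sign −
signature = (3, 2, 0)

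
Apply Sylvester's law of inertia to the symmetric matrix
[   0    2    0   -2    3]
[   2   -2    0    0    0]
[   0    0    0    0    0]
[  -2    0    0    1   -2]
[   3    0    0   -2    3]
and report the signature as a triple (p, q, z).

step 0: pivot -2 → sign −
step 1: pivot 2 → sign +
step 2: pivot -1 → sign −
step 3: pivot -1/2 → sign −
step 4: row/col 4 already zero → sign 0
signature = (1, 3, 1)

Answer: (1, 3, 1)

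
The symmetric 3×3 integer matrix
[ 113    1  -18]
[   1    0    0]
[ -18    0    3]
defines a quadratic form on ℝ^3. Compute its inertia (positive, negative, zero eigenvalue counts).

step 0: pivot 113 → sign +
step 1: pivot -1/113 → sign −
step 2: pivot 3 → sign +
signature = (2, 1, 0)

Answer: (2, 1, 0)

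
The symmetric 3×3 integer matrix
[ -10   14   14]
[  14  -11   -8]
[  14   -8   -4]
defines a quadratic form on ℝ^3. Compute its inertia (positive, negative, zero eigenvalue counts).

step 0: pivot -10 → sign −
step 1: pivot 43/5 → sign +
step 2: pivot -2/43 → sign −
signature = (1, 2, 0)

Answer: (1, 2, 0)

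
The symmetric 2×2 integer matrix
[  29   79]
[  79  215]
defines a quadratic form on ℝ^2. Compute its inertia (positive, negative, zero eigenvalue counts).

step 0: pivot 29 → sign +
step 1: pivot -6/29 → sign −
signature = (1, 1, 0)

Answer: (1, 1, 0)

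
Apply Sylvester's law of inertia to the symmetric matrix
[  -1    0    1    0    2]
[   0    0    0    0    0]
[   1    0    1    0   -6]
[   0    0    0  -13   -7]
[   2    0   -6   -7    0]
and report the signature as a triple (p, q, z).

Answer: (1, 3, 1)

Derivation:
step 0: pivot -1 → sign −
step 1: pivot 2 → sign +
step 2: pivot -13 → sign −
step 3: pivot -3/13 → sign −
step 4: row/col 4 already zero → sign 0
signature = (1, 3, 1)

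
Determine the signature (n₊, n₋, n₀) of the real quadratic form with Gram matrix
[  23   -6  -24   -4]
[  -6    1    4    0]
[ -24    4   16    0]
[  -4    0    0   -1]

Answer: (2, 1, 1)

Derivation:
step 0: pivot 23 → sign +
step 1: pivot -13/23 → sign −
step 2: pivot 3/13 → sign +
step 3: row/col 3 already zero → sign 0
signature = (2, 1, 1)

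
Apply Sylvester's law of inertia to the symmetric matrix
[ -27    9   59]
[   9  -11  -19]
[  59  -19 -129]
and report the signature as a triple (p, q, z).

step 0: pivot -27 → sign −
step 1: pivot -8 → sign −
step 2: pivot -1/54 → sign −
signature = (0, 3, 0)

Answer: (0, 3, 0)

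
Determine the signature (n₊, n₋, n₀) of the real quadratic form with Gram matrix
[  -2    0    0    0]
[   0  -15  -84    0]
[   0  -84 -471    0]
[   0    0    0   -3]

step 0: pivot -2 → sign −
step 1: pivot -15 → sign −
step 2: pivot -3/5 → sign −
step 3: pivot -3 → sign −
signature = (0, 4, 0)

Answer: (0, 4, 0)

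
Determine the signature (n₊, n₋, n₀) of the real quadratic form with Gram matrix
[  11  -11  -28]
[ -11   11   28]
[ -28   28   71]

step 0: pivot 11 → sign +
step 1: pivot -3/11 → sign −
step 2: row/col 2 already zero → sign 0
signature = (1, 1, 1)

Answer: (1, 1, 1)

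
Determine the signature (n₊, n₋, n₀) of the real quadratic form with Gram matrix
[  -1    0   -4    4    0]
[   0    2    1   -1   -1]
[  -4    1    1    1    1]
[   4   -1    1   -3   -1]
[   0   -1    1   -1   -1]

step 0: pivot -1 → sign −
step 1: pivot 2 → sign +
step 2: pivot 33/2 → sign +
step 3: pivot -8/33 → sign −
step 4: pivot -3/2 → sign −
signature = (2, 3, 0)

Answer: (2, 3, 0)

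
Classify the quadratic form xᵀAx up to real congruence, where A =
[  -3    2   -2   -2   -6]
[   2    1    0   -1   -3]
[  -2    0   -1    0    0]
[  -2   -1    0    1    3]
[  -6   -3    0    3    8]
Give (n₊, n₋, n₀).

Answer: (1, 3, 1)

Derivation:
step 0: pivot -3 → sign −
step 1: pivot 7/3 → sign +
step 2: pivot -3/7 → sign −
step 3: pivot -1 → sign −
step 4: row/col 4 already zero → sign 0
signature = (1, 3, 1)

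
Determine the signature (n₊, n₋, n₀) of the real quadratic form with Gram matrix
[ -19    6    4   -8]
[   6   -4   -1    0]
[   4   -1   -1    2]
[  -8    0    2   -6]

step 0: pivot -19 → sign −
step 1: pivot -40/19 → sign −
step 2: pivot -1/8 → sign −
step 3: pivot 2/5 → sign +
signature = (1, 3, 0)

Answer: (1, 3, 0)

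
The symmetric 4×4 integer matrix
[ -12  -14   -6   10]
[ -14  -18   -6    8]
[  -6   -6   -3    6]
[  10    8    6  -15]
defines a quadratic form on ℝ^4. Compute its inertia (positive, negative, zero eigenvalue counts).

Answer: (1, 3, 0)

Derivation:
step 0: pivot -12 → sign −
step 1: pivot -5/3 → sign −
step 2: pivot 3/5 → sign +
step 3: pivot -1 → sign −
signature = (1, 3, 0)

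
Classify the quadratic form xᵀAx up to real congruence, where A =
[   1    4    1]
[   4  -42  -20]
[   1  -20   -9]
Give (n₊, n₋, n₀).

step 0: pivot 1 → sign +
step 1: pivot -58 → sign −
step 2: pivot -2/29 → sign −
signature = (1, 2, 0)

Answer: (1, 2, 0)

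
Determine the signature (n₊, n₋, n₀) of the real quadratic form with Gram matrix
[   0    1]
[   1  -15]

Answer: (1, 1, 0)

Derivation:
step 0: pivot -15 → sign −
step 1: pivot 1/15 → sign +
signature = (1, 1, 0)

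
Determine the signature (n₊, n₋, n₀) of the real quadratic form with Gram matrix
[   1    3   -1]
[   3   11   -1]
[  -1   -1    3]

Answer: (2, 0, 1)

Derivation:
step 0: pivot 1 → sign +
step 1: pivot 2 → sign +
step 2: row/col 2 already zero → sign 0
signature = (2, 0, 1)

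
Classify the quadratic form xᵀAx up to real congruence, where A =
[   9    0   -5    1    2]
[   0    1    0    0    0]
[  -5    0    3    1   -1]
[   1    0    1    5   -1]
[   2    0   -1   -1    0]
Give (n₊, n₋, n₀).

Answer: (4, 1, 0)

Derivation:
step 0: pivot 9 → sign +
step 1: pivot 1 → sign +
step 2: pivot 2/9 → sign +
step 3: pivot -6 → sign −
step 4: pivot 1/6 → sign +
signature = (4, 1, 0)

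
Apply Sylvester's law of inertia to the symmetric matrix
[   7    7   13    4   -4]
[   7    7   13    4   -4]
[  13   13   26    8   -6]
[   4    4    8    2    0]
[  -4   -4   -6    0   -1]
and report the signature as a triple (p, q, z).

Answer: (3, 1, 1)

Derivation:
step 0: pivot 7 → sign +
step 1: pivot 13/7 → sign +
step 2: pivot -6/13 → sign −
step 3: pivot 3 → sign +
step 4: row/col 4 already zero → sign 0
signature = (3, 1, 1)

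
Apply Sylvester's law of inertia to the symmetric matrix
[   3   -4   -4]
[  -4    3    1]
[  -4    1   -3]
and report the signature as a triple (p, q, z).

step 0: pivot 3 → sign +
step 1: pivot -7/3 → sign −
step 2: pivot -2/7 → sign −
signature = (1, 2, 0)

Answer: (1, 2, 0)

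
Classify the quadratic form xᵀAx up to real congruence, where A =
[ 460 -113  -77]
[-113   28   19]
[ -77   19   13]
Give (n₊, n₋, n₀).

step 0: pivot 460 → sign +
step 1: pivot 111/460 → sign +
step 2: pivot 3/37 → sign +
signature = (3, 0, 0)

Answer: (3, 0, 0)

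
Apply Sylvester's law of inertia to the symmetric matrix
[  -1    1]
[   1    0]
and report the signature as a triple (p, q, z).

Answer: (1, 1, 0)

Derivation:
step 0: pivot -1 → sign −
step 1: pivot 1 → sign +
signature = (1, 1, 0)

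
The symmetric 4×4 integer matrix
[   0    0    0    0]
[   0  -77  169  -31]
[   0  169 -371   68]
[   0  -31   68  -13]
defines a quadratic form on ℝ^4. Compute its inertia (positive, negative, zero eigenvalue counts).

Answer: (0, 3, 1)

Derivation:
step 0: pivot -77 → sign −
step 1: pivot -6/77 → sign −
step 2: pivot -1/2 → sign −
step 3: row/col 3 already zero → sign 0
signature = (0, 3, 1)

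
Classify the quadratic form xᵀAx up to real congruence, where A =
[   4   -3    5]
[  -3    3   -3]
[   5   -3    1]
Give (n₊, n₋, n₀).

Answer: (2, 1, 0)

Derivation:
step 0: pivot 4 → sign +
step 1: pivot 3/4 → sign +
step 2: pivot -6 → sign −
signature = (2, 1, 0)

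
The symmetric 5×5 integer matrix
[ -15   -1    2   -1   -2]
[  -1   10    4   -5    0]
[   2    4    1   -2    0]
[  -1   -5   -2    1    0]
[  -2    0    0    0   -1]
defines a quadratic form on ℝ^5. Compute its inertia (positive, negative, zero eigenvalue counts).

step 0: pivot -15 → sign −
step 1: pivot 151/15 → sign +
step 2: pivot -33/151 → sign −
step 3: pivot -12/11 → sign −
step 4: row/col 4 already zero → sign 0
signature = (1, 3, 1)

Answer: (1, 3, 1)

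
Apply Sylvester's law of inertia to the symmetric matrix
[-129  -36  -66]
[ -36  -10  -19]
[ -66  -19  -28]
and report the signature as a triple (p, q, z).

Answer: (1, 2, 0)

Derivation:
step 0: pivot -129 → sign −
step 1: pivot 2/43 → sign +
step 2: pivot -3/2 → sign −
signature = (1, 2, 0)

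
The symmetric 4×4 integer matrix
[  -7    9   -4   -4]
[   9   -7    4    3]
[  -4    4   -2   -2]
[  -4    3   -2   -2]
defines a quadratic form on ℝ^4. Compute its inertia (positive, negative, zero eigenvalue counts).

Answer: (2, 2, 0)

Derivation:
step 0: pivot -7 → sign −
step 1: pivot 32/7 → sign +
step 2: pivot -23/32 → sign −
step 3: pivot 2/23 → sign +
signature = (2, 2, 0)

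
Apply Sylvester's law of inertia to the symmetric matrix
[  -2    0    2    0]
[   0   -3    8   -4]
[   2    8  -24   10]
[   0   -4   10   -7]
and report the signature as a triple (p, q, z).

Answer: (0, 4, 0)

Derivation:
step 0: pivot -2 → sign −
step 1: pivot -3 → sign −
step 2: pivot -2/3 → sign −
step 3: pivot -1 → sign −
signature = (0, 4, 0)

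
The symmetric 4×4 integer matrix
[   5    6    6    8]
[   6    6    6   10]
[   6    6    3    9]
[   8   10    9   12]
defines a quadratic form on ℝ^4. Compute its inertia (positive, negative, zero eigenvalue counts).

Answer: (1, 3, 0)

Derivation:
step 0: pivot 5 → sign +
step 1: pivot -6/5 → sign −
step 2: pivot -3 → sign −
step 3: pivot -1/3 → sign −
signature = (1, 3, 0)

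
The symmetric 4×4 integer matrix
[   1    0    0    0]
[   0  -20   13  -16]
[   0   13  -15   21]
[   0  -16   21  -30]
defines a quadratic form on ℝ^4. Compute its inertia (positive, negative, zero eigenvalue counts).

Answer: (1, 3, 0)

Derivation:
step 0: pivot 1 → sign +
step 1: pivot -20 → sign −
step 2: pivot -131/20 → sign −
step 3: pivot -6/131 → sign −
signature = (1, 3, 0)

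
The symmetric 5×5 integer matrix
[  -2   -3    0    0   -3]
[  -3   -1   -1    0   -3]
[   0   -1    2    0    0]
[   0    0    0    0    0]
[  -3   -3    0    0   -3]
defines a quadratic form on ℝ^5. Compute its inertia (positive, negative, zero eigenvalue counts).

Answer: (3, 1, 1)

Derivation:
step 0: pivot -2 → sign −
step 1: pivot 7/2 → sign +
step 2: pivot 12/7 → sign +
step 3: pivot 3/4 → sign +
step 4: row/col 4 already zero → sign 0
signature = (3, 1, 1)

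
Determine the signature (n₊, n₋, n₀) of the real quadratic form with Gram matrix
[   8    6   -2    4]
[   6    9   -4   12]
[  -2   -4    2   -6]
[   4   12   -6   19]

step 0: pivot 8 → sign +
step 1: pivot 9/2 → sign +
step 2: pivot 1/9 → sign +
step 3: pivot -1 → sign −
signature = (3, 1, 0)

Answer: (3, 1, 0)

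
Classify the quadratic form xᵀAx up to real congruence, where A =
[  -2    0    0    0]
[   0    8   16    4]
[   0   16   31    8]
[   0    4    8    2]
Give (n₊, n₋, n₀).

step 0: pivot -2 → sign −
step 1: pivot 8 → sign +
step 2: pivot -1 → sign −
step 3: row/col 3 already zero → sign 0
signature = (1, 2, 1)

Answer: (1, 2, 1)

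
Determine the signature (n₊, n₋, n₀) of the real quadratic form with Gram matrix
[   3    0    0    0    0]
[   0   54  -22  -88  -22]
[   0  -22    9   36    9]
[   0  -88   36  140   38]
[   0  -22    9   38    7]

step 0: pivot 3 → sign +
step 1: pivot 54 → sign +
step 2: pivot 1/27 → sign +
step 3: pivot -4 → sign −
step 4: pivot -1 → sign −
signature = (3, 2, 0)

Answer: (3, 2, 0)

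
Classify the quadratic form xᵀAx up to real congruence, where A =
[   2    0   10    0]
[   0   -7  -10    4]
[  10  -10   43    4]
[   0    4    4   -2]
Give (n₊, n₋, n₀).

step 0: pivot 2 → sign +
step 1: pivot -7 → sign −
step 2: pivot 51/7 → sign +
step 3: pivot -2/17 → sign −
signature = (2, 2, 0)

Answer: (2, 2, 0)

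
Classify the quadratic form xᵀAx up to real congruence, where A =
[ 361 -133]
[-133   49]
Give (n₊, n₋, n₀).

Answer: (1, 0, 1)

Derivation:
step 0: pivot 361 → sign +
step 1: row/col 1 already zero → sign 0
signature = (1, 0, 1)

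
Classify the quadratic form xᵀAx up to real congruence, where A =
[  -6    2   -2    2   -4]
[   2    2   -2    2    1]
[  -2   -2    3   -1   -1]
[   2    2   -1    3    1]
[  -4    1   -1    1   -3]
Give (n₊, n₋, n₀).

Answer: (2, 2, 1)

Derivation:
step 0: pivot -6 → sign −
step 1: pivot 8/3 → sign +
step 2: pivot 1 → sign +
step 3: pivot -3/8 → sign −
step 4: row/col 4 already zero → sign 0
signature = (2, 2, 1)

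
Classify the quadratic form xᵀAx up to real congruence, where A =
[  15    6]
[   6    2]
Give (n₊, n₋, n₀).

step 0: pivot 15 → sign +
step 1: pivot -2/5 → sign −
signature = (1, 1, 0)

Answer: (1, 1, 0)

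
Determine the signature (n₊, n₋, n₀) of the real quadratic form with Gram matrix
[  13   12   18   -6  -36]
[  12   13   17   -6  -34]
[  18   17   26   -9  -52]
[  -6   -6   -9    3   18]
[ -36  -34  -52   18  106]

step 0: pivot 13 → sign +
step 1: pivot 25/13 → sign +
step 2: pivot 1 → sign +
step 3: pivot -6/25 → sign −
step 4: pivot 2 → sign +
signature = (4, 1, 0)

Answer: (4, 1, 0)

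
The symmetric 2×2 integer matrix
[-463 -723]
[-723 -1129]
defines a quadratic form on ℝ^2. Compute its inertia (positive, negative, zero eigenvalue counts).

Answer: (1, 1, 0)

Derivation:
step 0: pivot -463 → sign −
step 1: pivot 2/463 → sign +
signature = (1, 1, 0)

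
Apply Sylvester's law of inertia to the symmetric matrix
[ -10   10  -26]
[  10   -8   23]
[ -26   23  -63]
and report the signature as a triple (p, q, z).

step 0: pivot -10 → sign −
step 1: pivot 2 → sign +
step 2: pivot 1/10 → sign +
signature = (2, 1, 0)

Answer: (2, 1, 0)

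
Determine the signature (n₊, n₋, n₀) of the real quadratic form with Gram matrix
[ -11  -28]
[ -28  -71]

step 0: pivot -11 → sign −
step 1: pivot 3/11 → sign +
signature = (1, 1, 0)

Answer: (1, 1, 0)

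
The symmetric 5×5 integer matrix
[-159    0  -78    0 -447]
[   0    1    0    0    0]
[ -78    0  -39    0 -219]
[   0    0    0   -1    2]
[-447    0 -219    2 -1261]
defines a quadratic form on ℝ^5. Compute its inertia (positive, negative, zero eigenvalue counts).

Answer: (1, 4, 0)

Derivation:
step 0: pivot -159 → sign −
step 1: pivot 1 → sign +
step 2: pivot -39/53 → sign −
step 3: pivot -1 → sign −
step 4: pivot -3/13 → sign −
signature = (1, 4, 0)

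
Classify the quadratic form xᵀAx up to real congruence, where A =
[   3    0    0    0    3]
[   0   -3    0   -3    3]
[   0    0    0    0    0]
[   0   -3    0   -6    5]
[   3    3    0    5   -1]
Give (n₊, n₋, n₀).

step 0: pivot 3 → sign +
step 1: pivot -3 → sign −
step 2: pivot -3 → sign −
step 3: pivot 1/3 → sign +
step 4: row/col 4 already zero → sign 0
signature = (2, 2, 1)

Answer: (2, 2, 1)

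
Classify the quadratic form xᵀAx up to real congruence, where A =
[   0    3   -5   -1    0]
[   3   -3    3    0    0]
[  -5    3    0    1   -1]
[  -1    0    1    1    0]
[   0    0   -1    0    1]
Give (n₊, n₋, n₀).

Answer: (4, 1, 0)

Derivation:
step 0: pivot -3 → sign −
step 1: pivot 3 → sign +
step 2: pivot 5/3 → sign +
step 3: pivot 3/5 → sign +
step 4: pivot 1/3 → sign +
signature = (4, 1, 0)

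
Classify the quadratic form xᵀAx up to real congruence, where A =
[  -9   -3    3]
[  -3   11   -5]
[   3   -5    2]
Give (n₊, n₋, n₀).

step 0: pivot -9 → sign −
step 1: pivot 12 → sign +
step 2: row/col 2 already zero → sign 0
signature = (1, 1, 1)

Answer: (1, 1, 1)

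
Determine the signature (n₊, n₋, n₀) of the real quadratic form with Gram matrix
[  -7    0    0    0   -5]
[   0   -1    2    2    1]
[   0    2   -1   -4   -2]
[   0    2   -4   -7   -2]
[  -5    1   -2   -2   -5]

step 0: pivot -7 → sign −
step 1: pivot -1 → sign −
step 2: pivot 3 → sign +
step 3: pivot -3 → sign −
step 4: pivot -3/7 → sign −
signature = (1, 4, 0)

Answer: (1, 4, 0)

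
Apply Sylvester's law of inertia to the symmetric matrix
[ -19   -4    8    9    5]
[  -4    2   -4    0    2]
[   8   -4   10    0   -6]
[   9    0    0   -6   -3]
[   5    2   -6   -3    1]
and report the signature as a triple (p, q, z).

Answer: (2, 2, 1)

Derivation:
step 0: pivot -19 → sign −
step 1: pivot 54/19 → sign +
step 2: pivot 2 → sign +
step 3: pivot -3 → sign −
step 4: row/col 4 already zero → sign 0
signature = (2, 2, 1)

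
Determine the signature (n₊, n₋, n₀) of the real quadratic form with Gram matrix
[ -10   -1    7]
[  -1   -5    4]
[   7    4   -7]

step 0: pivot -10 → sign −
step 1: pivot -49/10 → sign −
step 2: pivot 6/49 → sign +
signature = (1, 2, 0)

Answer: (1, 2, 0)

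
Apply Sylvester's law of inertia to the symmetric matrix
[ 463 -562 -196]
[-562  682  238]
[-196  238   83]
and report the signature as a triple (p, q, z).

step 0: pivot 463 → sign +
step 1: pivot -78/463 → sign −
step 2: pivot 1/13 → sign +
signature = (2, 1, 0)

Answer: (2, 1, 0)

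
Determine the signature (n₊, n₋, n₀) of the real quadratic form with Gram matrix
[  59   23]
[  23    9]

Answer: (2, 0, 0)

Derivation:
step 0: pivot 59 → sign +
step 1: pivot 2/59 → sign +
signature = (2, 0, 0)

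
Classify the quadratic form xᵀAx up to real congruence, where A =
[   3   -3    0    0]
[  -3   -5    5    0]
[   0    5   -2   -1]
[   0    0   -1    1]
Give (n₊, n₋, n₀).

Answer: (3, 1, 0)

Derivation:
step 0: pivot 3 → sign +
step 1: pivot -8 → sign −
step 2: pivot 9/8 → sign +
step 3: pivot 1/9 → sign +
signature = (3, 1, 0)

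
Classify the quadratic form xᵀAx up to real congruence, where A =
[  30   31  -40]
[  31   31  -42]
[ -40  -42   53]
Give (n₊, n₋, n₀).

step 0: pivot 30 → sign +
step 1: pivot -31/30 → sign −
step 2: pivot 3/31 → sign +
signature = (2, 1, 0)

Answer: (2, 1, 0)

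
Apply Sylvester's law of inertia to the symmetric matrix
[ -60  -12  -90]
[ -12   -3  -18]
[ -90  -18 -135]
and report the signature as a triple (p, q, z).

Answer: (0, 2, 1)

Derivation:
step 0: pivot -60 → sign −
step 1: pivot -3/5 → sign −
step 2: row/col 2 already zero → sign 0
signature = (0, 2, 1)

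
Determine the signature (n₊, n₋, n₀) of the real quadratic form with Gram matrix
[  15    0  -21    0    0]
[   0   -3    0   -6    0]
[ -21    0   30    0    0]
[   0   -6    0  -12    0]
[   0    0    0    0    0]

Answer: (2, 1, 2)

Derivation:
step 0: pivot 15 → sign +
step 1: pivot -3 → sign −
step 2: pivot 3/5 → sign +
step 3: row/col 3 already zero → sign 0
step 4: row/col 4 already zero → sign 0
signature = (2, 1, 2)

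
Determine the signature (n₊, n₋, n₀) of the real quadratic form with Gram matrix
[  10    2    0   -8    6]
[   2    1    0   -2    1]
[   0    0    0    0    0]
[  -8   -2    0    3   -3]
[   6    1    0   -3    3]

Answer: (3, 1, 1)

Derivation:
step 0: pivot 10 → sign +
step 1: pivot 3/5 → sign +
step 2: pivot -11/3 → sign −
step 3: pivot 1/11 → sign +
step 4: row/col 4 already zero → sign 0
signature = (3, 1, 1)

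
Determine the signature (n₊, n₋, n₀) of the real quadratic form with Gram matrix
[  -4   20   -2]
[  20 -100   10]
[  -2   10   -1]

step 0: pivot -4 → sign −
step 1: row/col 1 already zero → sign 0
step 2: row/col 2 already zero → sign 0
signature = (0, 1, 2)

Answer: (0, 1, 2)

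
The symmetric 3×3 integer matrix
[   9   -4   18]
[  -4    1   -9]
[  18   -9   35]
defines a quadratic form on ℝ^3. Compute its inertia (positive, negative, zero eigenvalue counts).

Answer: (2, 1, 0)

Derivation:
step 0: pivot 9 → sign +
step 1: pivot -7/9 → sign −
step 2: pivot 2/7 → sign +
signature = (2, 1, 0)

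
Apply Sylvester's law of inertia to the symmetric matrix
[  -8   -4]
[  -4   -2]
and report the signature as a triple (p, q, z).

Answer: (0, 1, 1)

Derivation:
step 0: pivot -8 → sign −
step 1: row/col 1 already zero → sign 0
signature = (0, 1, 1)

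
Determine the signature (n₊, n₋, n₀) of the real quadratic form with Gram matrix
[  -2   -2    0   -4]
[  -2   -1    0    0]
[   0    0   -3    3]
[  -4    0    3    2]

Answer: (1, 3, 0)

Derivation:
step 0: pivot -2 → sign −
step 1: pivot 1 → sign +
step 2: pivot -3 → sign −
step 3: pivot -3 → sign −
signature = (1, 3, 0)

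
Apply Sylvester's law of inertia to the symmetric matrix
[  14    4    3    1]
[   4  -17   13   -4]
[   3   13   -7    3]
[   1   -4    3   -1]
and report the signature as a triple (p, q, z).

step 0: pivot 14 → sign +
step 1: pivot -127/7 → sign −
step 2: pivot 123/254 → sign +
step 3: pivot -3/41 → sign −
signature = (2, 2, 0)

Answer: (2, 2, 0)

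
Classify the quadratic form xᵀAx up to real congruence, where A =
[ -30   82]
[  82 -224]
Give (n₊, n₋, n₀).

step 0: pivot -30 → sign −
step 1: pivot 2/15 → sign +
signature = (1, 1, 0)

Answer: (1, 1, 0)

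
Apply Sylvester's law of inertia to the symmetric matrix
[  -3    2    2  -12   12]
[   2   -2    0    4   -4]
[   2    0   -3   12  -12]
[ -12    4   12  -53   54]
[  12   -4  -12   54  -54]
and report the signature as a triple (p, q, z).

step 0: pivot -3 → sign −
step 1: pivot -2/3 → sign −
step 2: pivot 1 → sign +
step 3: pivot 3 → sign +
step 4: pivot 2/3 → sign +
signature = (3, 2, 0)

Answer: (3, 2, 0)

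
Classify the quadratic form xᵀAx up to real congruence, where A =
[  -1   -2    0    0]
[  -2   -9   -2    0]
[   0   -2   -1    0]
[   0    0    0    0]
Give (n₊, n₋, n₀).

Answer: (0, 3, 1)

Derivation:
step 0: pivot -1 → sign −
step 1: pivot -5 → sign −
step 2: pivot -1/5 → sign −
step 3: row/col 3 already zero → sign 0
signature = (0, 3, 1)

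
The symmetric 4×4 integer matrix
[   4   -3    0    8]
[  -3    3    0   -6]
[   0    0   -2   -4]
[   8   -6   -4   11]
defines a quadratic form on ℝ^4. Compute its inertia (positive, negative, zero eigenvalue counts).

Answer: (3, 1, 0)

Derivation:
step 0: pivot 4 → sign +
step 1: pivot 3/4 → sign +
step 2: pivot -2 → sign −
step 3: pivot 3 → sign +
signature = (3, 1, 0)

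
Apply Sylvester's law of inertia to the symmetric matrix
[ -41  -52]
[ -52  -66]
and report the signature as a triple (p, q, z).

Answer: (0, 2, 0)

Derivation:
step 0: pivot -41 → sign −
step 1: pivot -2/41 → sign −
signature = (0, 2, 0)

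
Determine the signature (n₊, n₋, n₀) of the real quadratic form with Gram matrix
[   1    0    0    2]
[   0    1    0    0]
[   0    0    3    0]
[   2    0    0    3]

step 0: pivot 1 → sign +
step 1: pivot 1 → sign +
step 2: pivot 3 → sign +
step 3: pivot -1 → sign −
signature = (3, 1, 0)

Answer: (3, 1, 0)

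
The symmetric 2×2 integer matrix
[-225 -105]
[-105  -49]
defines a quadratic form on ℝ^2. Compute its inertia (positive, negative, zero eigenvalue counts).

Answer: (0, 1, 1)

Derivation:
step 0: pivot -225 → sign −
step 1: row/col 1 already zero → sign 0
signature = (0, 1, 1)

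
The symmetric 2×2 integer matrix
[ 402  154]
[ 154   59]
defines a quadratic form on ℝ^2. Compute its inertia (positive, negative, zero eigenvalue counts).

Answer: (2, 0, 0)

Derivation:
step 0: pivot 402 → sign +
step 1: pivot 1/201 → sign +
signature = (2, 0, 0)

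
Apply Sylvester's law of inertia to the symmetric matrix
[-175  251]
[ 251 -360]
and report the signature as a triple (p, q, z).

Answer: (1, 1, 0)

Derivation:
step 0: pivot -175 → sign −
step 1: pivot 1/175 → sign +
signature = (1, 1, 0)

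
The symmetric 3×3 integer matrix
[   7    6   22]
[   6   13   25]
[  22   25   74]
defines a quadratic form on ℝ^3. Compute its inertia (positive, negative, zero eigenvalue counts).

Answer: (3, 0, 0)

Derivation:
step 0: pivot 7 → sign +
step 1: pivot 55/7 → sign +
step 2: pivot 3/55 → sign +
signature = (3, 0, 0)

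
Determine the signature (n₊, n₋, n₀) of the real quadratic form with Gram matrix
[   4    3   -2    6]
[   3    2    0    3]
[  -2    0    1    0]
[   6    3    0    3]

step 0: pivot 4 → sign +
step 1: pivot -1/4 → sign −
step 2: pivot 9 → sign +
step 3: pivot -1 → sign −
signature = (2, 2, 0)

Answer: (2, 2, 0)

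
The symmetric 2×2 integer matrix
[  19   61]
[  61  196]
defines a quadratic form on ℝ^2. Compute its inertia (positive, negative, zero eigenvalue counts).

step 0: pivot 19 → sign +
step 1: pivot 3/19 → sign +
signature = (2, 0, 0)

Answer: (2, 0, 0)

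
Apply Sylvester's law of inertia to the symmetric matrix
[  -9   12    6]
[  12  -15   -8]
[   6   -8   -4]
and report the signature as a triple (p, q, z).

Answer: (1, 1, 1)

Derivation:
step 0: pivot -9 → sign −
step 1: pivot 1 → sign +
step 2: row/col 2 already zero → sign 0
signature = (1, 1, 1)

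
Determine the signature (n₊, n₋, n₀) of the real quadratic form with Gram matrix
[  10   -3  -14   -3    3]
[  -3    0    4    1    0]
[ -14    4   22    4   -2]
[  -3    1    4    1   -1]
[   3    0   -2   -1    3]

step 0: pivot 10 → sign +
step 1: pivot -9/10 → sign −
step 2: pivot 22/9 → sign +
step 3: pivot 1/11 → sign +
step 4: pivot 1 → sign +
signature = (4, 1, 0)

Answer: (4, 1, 0)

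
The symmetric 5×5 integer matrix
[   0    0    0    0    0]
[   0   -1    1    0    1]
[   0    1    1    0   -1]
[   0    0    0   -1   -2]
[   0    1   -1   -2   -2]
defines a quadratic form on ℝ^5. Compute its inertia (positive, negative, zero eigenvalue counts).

step 0: pivot -1 → sign −
step 1: pivot 2 → sign +
step 2: pivot -1 → sign −
step 3: pivot 3 → sign +
step 4: row/col 4 already zero → sign 0
signature = (2, 2, 1)

Answer: (2, 2, 1)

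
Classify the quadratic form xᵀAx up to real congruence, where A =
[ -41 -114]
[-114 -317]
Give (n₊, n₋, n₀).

Answer: (0, 2, 0)

Derivation:
step 0: pivot -41 → sign −
step 1: pivot -1/41 → sign −
signature = (0, 2, 0)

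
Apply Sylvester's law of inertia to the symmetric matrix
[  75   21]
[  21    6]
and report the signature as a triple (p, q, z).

step 0: pivot 75 → sign +
step 1: pivot 3/25 → sign +
signature = (2, 0, 0)

Answer: (2, 0, 0)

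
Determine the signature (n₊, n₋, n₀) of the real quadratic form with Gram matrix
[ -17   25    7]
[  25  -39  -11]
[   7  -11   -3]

Answer: (1, 2, 0)

Derivation:
step 0: pivot -17 → sign −
step 1: pivot -38/17 → sign −
step 2: pivot 2/19 → sign +
signature = (1, 2, 0)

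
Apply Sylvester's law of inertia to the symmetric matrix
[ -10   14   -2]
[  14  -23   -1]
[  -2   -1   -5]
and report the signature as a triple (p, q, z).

step 0: pivot -10 → sign −
step 1: pivot -17/5 → sign −
step 2: pivot -6/17 → sign −
signature = (0, 3, 0)

Answer: (0, 3, 0)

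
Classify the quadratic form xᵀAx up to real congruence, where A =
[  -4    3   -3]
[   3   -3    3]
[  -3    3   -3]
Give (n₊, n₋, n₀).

Answer: (0, 2, 1)

Derivation:
step 0: pivot -4 → sign −
step 1: pivot -3/4 → sign −
step 2: row/col 2 already zero → sign 0
signature = (0, 2, 1)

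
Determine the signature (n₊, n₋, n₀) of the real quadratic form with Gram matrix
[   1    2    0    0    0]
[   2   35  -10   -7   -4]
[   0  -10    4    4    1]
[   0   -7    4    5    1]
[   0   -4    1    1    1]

step 0: pivot 1 → sign +
step 1: pivot 31 → sign +
step 2: pivot 24/31 → sign +
step 3: pivot -1/2 → sign −
step 4: pivot 3/2 → sign +
signature = (4, 1, 0)

Answer: (4, 1, 0)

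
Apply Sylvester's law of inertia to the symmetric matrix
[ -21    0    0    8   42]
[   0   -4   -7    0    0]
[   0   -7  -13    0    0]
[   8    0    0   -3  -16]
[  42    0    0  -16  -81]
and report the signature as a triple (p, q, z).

step 0: pivot -21 → sign −
step 1: pivot -4 → sign −
step 2: pivot -3/4 → sign −
step 3: pivot 1/21 → sign +
step 4: pivot 3 → sign +
signature = (2, 3, 0)

Answer: (2, 3, 0)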